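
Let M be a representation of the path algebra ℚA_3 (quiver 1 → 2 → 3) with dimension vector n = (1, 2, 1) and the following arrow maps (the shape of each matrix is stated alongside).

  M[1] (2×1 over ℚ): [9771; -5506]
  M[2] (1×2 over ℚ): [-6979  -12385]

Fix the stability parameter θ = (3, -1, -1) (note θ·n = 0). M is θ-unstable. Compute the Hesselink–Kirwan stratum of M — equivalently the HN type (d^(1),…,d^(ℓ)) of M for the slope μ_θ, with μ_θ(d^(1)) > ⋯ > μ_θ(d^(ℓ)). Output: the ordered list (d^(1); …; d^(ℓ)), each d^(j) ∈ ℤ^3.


Barcode: M ≅ I[1,3], I[2,2]. HN layers by μ_θ (2 steps, strictly decreasing):
  μ^(1)=1/3; μ^(2)=-1

((1, 1, 1); (0, 1, 0))


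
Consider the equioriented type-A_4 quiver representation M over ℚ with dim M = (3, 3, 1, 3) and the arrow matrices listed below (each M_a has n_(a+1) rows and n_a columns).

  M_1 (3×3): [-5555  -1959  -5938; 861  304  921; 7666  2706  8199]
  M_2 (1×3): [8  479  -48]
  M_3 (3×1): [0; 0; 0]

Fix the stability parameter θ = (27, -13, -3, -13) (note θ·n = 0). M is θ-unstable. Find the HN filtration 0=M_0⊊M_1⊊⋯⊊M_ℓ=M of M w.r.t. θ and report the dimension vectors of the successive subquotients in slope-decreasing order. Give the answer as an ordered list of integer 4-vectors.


Barcode: M ≅ I[1,2]^2, I[1,3], I[4,4]^3. HN layers by μ_θ (3 steps, strictly decreasing):
  μ^(1)=7; μ^(2)=11/3; μ^(3)=-13

((2, 2, 0, 0); (1, 1, 1, 0); (0, 0, 0, 3))


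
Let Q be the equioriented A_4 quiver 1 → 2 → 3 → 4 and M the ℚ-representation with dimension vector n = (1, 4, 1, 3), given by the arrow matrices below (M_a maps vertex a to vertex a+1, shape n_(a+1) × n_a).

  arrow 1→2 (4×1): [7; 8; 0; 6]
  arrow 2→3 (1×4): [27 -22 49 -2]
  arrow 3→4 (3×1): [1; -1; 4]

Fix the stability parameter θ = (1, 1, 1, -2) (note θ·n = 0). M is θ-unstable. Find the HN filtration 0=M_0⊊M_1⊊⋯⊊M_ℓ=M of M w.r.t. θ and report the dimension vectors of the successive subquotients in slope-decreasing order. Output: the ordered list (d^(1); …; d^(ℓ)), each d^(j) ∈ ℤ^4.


Via rank(M_{q-1}∘⋯∘M_p): M ≅ I[1,4], I[2,2]^3, I[4,4]^2.
μ_θ-semistable layers: μ^(1)=1; μ^(2)=1/4; μ^(3)=-2

((0, 3, 0, 0); (1, 1, 1, 1); (0, 0, 0, 2))


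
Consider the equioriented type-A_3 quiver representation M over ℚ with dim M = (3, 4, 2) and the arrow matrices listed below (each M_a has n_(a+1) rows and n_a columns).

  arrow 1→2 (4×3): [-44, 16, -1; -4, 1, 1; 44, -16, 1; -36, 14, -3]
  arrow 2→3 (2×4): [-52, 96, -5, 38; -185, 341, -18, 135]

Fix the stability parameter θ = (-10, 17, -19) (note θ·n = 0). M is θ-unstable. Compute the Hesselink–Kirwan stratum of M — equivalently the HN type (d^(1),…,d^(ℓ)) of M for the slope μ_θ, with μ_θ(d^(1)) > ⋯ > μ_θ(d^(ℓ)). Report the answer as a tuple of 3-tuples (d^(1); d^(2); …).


Interval decomposition of M: I[1,1], I[1,3]^2, I[2,2]^2.
HN type (ℓ=3): μ^(1)=17; μ^(2)=-1; μ^(3)=-10

((0, 2, 0); (0, 2, 2); (3, 0, 0))


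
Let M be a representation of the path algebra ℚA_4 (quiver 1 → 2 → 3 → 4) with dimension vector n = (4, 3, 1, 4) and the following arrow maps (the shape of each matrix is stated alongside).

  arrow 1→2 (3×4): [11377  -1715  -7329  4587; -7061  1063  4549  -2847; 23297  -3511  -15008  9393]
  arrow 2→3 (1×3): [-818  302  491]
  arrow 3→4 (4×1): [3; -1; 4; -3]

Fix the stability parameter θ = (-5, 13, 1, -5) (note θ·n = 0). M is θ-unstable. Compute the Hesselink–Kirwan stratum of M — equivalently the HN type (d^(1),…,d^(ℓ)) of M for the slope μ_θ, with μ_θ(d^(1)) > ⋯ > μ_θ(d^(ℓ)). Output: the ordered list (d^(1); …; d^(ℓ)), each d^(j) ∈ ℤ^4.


Via rank(M_{q-1}∘⋯∘M_p): M ≅ I[1,1], I[1,2]^2, I[1,4], I[4,4]^3.
μ_θ-semistable layers: μ^(1)=13; μ^(2)=3; μ^(3)=-5

((0, 2, 0, 0); (0, 1, 1, 1); (4, 0, 0, 3))


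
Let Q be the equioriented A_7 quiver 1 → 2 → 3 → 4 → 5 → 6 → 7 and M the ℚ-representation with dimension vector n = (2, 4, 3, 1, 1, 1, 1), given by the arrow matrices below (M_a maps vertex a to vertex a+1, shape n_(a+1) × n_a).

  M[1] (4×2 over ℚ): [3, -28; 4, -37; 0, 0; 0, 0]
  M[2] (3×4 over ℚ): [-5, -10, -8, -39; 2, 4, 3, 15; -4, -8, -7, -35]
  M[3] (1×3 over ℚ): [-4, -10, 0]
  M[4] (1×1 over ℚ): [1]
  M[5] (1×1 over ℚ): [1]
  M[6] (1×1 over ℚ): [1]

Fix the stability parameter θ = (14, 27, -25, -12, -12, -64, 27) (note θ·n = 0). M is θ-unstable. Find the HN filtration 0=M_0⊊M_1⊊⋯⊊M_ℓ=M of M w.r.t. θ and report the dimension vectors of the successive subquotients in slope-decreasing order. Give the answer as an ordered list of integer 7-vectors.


Interval decomposition of M: I[1,2], I[1,3], I[2,3], I[2,7].
HN type (ℓ=5): μ^(1)=27; μ^(2)=14; μ^(3)=16/3; μ^(4)=1; μ^(5)=-86/5

((0, 1, 0, 0, 0, 0, 1); (1, 0, 0, 0, 0, 0, 0); (1, 1, 1, 0, 0, 0, 0); (0, 1, 1, 0, 0, 0, 0); (0, 1, 1, 1, 1, 1, 0))


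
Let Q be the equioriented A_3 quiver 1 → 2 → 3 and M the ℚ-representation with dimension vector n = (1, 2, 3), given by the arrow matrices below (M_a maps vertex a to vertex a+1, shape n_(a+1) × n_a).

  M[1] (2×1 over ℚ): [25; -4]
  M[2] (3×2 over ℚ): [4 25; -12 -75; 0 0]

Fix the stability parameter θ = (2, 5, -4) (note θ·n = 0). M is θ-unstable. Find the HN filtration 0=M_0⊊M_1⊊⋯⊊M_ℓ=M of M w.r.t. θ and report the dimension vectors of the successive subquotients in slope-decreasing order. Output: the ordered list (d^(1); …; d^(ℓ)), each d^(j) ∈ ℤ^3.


Interval decomposition of M: I[1,2], I[2,3], I[3,3]^2.
HN type (ℓ=4): μ^(1)=5; μ^(2)=2; μ^(3)=1/2; μ^(4)=-4

((0, 1, 0); (1, 0, 0); (0, 1, 1); (0, 0, 2))


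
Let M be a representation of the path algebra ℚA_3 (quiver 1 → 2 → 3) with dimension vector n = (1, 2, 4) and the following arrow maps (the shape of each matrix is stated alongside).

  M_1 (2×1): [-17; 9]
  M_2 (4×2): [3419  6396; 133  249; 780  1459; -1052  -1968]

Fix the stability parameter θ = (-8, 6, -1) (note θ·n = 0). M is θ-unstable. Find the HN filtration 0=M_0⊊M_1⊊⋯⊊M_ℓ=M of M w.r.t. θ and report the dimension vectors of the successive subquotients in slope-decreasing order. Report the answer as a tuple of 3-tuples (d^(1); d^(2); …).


Via rank(M_{q-1}∘⋯∘M_p): M ≅ I[1,3], I[2,3], I[3,3]^2.
μ_θ-semistable layers: μ^(1)=5/2; μ^(2)=-1; μ^(3)=-8

((0, 2, 2); (0, 0, 2); (1, 0, 0))


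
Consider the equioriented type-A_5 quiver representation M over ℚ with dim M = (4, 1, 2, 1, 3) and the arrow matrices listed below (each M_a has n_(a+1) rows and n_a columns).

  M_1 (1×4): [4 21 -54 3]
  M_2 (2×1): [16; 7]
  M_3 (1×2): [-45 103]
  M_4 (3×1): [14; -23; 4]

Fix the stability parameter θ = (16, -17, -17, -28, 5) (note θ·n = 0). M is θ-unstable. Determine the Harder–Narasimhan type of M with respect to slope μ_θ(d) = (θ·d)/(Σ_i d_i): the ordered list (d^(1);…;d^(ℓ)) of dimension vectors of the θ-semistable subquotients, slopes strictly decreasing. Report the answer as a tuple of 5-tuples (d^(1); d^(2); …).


Via rank(M_{q-1}∘⋯∘M_p): M ≅ I[1,1]^3, I[1,5], I[3,3], I[5,5]^2.
μ_θ-semistable layers: μ^(1)=16; μ^(2)=5; μ^(3)=-23/2; μ^(4)=-17

((3, 0, 0, 0, 0); (0, 0, 0, 0, 3); (1, 1, 1, 1, 0); (0, 0, 1, 0, 0))


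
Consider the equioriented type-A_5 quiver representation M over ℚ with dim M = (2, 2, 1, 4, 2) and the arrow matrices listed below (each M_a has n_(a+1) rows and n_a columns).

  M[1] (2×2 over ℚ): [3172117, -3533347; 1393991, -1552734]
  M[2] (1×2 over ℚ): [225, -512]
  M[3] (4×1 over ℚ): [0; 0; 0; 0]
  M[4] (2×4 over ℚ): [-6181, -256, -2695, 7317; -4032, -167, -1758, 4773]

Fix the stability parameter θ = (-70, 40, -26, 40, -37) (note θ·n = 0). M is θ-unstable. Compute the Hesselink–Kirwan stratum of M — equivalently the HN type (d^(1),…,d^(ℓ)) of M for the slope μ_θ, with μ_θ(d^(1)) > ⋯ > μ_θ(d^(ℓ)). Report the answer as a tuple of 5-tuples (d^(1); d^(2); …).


Interval decomposition of M: I[1,2], I[1,3], I[4,4]^2, I[4,5]^2.
HN type (ℓ=4): μ^(1)=40; μ^(2)=7; μ^(3)=3/2; μ^(4)=-70

((0, 1, 0, 2, 0); (0, 1, 1, 0, 0); (0, 0, 0, 2, 2); (2, 0, 0, 0, 0))


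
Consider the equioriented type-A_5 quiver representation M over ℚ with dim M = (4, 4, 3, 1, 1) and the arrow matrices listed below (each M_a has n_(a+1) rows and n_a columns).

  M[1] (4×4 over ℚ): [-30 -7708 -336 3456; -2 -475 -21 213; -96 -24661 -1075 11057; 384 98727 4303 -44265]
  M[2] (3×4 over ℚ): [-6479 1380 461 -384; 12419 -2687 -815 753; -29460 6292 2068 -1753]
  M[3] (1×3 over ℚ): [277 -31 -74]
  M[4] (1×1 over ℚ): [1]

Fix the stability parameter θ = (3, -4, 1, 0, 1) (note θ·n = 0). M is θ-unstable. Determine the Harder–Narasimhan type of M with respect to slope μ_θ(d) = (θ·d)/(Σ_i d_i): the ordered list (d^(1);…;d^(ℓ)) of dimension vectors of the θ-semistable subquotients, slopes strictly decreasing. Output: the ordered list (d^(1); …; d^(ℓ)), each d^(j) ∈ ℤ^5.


Via rank(M_{q-1}∘⋯∘M_p): M ≅ I[1,2], I[1,3]^2, I[1,5].
μ_θ-semistable layers: μ^(1)=1; μ^(2)=1/2; μ^(3)=-1/2

((0, 0, 2, 0, 1); (0, 0, 1, 1, 0); (4, 4, 0, 0, 0))


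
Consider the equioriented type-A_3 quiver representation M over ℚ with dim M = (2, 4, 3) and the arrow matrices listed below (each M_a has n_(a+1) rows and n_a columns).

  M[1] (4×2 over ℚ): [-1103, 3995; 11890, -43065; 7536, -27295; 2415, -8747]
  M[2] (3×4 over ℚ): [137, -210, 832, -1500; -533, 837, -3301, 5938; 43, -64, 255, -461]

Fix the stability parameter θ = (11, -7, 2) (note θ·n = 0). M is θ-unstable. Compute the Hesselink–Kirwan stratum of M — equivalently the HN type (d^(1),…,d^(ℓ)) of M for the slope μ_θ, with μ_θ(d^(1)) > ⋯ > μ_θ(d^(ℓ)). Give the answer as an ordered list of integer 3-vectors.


Interval decomposition of M: I[1,3]^2, I[2,2], I[2,3].
HN type (ℓ=2): μ^(1)=2; μ^(2)=-7

((2, 2, 3); (0, 2, 0))


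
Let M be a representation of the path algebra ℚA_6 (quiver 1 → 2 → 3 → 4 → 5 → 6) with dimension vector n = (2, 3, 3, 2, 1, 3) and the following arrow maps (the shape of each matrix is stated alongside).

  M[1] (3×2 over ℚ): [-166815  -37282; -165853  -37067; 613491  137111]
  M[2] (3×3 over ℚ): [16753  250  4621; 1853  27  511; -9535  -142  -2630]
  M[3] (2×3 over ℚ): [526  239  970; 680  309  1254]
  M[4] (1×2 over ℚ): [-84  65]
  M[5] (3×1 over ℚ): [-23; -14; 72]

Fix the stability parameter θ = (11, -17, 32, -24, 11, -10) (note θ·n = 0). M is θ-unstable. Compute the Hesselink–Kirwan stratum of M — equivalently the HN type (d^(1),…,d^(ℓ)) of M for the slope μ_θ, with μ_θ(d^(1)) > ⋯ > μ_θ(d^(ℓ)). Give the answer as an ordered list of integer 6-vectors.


Interval decomposition of M: I[1,4], I[1,6], I[2,3], I[6,6]^2.
HN type (ℓ=6): μ^(1)=32; μ^(2)=4; μ^(3)=9/4; μ^(4)=-3; μ^(5)=-10; μ^(6)=-17

((0, 0, 1, 0, 0, 0); (0, 0, 1, 1, 0, 0); (0, 0, 1, 1, 1, 1); (2, 2, 0, 0, 0, 0); (0, 0, 0, 0, 0, 2); (0, 1, 0, 0, 0, 0))


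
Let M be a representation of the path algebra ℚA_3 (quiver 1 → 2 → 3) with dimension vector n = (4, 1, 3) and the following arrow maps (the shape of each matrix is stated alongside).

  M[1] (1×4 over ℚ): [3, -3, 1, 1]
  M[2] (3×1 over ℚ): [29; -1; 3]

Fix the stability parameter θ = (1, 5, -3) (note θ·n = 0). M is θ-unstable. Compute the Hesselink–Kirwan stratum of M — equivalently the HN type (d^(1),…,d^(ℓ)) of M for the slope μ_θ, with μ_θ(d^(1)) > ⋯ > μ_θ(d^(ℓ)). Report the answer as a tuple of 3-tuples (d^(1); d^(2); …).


Via rank(M_{q-1}∘⋯∘M_p): M ≅ I[1,1]^3, I[1,3], I[3,3]^2.
μ_θ-semistable layers: μ^(1)=1; μ^(2)=-3

((4, 1, 1); (0, 0, 2))


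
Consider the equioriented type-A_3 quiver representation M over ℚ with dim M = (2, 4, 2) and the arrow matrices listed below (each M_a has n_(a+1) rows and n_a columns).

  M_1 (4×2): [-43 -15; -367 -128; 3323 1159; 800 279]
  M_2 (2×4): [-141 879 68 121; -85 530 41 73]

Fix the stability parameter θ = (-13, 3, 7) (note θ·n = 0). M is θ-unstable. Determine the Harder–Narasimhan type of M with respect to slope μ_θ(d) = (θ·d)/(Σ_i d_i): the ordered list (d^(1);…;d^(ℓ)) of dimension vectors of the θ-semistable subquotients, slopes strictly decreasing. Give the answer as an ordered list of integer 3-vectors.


Via rank(M_{q-1}∘⋯∘M_p): M ≅ I[1,3]^2, I[2,2]^2.
μ_θ-semistable layers: μ^(1)=7; μ^(2)=3; μ^(3)=-13

((0, 0, 2); (0, 4, 0); (2, 0, 0))


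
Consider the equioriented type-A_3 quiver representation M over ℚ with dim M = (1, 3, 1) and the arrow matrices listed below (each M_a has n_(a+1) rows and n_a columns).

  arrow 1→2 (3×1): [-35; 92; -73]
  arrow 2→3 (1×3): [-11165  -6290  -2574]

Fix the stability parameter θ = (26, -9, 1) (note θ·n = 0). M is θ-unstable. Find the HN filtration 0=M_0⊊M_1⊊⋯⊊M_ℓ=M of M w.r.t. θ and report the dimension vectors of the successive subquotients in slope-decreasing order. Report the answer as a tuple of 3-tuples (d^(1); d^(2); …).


Barcode: M ≅ I[1,3], I[2,2]^2. HN layers by μ_θ (2 steps, strictly decreasing):
  μ^(1)=6; μ^(2)=-9

((1, 1, 1); (0, 2, 0))


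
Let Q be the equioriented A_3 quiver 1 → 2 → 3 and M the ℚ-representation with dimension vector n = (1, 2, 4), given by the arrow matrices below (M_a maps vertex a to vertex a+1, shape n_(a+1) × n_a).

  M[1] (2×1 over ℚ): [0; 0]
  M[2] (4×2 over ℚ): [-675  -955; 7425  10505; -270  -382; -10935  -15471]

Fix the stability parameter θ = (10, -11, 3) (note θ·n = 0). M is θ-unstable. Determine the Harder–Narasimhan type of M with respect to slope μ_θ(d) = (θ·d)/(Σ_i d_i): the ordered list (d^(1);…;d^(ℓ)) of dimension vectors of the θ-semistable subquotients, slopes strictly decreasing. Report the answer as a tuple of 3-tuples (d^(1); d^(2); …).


Interval decomposition of M: I[1,1], I[2,2], I[2,3], I[3,3]^3.
HN type (ℓ=3): μ^(1)=10; μ^(2)=3; μ^(3)=-11

((1, 0, 0); (0, 0, 4); (0, 2, 0))


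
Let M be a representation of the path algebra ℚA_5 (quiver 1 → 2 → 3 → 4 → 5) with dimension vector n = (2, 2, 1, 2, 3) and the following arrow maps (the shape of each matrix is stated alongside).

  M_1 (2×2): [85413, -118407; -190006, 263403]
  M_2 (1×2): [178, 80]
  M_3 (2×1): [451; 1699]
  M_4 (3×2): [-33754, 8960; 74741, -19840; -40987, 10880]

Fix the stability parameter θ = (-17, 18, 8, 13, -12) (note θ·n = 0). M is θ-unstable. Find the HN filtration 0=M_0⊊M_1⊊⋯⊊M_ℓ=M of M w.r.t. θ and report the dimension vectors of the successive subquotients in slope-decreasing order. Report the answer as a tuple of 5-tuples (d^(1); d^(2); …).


Interval decomposition of M: I[1,2], I[1,5], I[4,4], I[5,5]^2.
HN type (ℓ=5): μ^(1)=18; μ^(2)=13; μ^(3)=27/4; μ^(4)=-12; μ^(5)=-17

((0, 1, 0, 0, 0); (0, 0, 0, 1, 0); (0, 1, 1, 1, 1); (0, 0, 0, 0, 2); (2, 0, 0, 0, 0))


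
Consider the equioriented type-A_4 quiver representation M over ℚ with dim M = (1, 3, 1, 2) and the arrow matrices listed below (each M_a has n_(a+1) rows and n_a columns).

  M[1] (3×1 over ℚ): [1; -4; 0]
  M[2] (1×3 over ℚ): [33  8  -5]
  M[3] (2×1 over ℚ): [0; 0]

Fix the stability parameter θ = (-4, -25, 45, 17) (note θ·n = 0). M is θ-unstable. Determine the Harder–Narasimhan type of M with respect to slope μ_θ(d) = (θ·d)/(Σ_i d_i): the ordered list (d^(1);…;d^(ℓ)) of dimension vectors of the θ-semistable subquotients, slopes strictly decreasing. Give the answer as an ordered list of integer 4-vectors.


Via rank(M_{q-1}∘⋯∘M_p): M ≅ I[1,3], I[2,2]^2, I[4,4]^2.
μ_θ-semistable layers: μ^(1)=45; μ^(2)=17; μ^(3)=-29/2; μ^(4)=-25

((0, 0, 1, 0); (0, 0, 0, 2); (1, 1, 0, 0); (0, 2, 0, 0))


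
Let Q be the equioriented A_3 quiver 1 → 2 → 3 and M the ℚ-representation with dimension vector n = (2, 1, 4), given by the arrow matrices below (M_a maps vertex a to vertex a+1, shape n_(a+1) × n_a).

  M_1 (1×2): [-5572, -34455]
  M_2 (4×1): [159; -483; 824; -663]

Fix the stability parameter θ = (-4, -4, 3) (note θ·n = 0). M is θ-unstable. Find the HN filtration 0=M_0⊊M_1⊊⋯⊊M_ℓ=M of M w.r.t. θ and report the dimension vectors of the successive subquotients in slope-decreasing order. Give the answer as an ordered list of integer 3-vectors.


Via rank(M_{q-1}∘⋯∘M_p): M ≅ I[1,1], I[1,3], I[3,3]^3.
μ_θ-semistable layers: μ^(1)=3; μ^(2)=-4

((0, 0, 4); (2, 1, 0))


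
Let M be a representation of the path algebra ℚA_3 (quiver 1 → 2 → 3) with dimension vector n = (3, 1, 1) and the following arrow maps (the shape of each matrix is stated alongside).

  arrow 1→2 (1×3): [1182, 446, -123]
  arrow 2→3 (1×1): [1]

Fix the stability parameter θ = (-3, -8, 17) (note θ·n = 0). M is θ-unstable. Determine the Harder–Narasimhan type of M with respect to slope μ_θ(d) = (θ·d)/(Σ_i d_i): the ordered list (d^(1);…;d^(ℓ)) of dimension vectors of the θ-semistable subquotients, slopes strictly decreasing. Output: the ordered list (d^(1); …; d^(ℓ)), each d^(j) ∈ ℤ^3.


Barcode: M ≅ I[1,1]^2, I[1,3]. HN layers by μ_θ (3 steps, strictly decreasing):
  μ^(1)=17; μ^(2)=-3; μ^(3)=-11/2

((0, 0, 1); (2, 0, 0); (1, 1, 0))


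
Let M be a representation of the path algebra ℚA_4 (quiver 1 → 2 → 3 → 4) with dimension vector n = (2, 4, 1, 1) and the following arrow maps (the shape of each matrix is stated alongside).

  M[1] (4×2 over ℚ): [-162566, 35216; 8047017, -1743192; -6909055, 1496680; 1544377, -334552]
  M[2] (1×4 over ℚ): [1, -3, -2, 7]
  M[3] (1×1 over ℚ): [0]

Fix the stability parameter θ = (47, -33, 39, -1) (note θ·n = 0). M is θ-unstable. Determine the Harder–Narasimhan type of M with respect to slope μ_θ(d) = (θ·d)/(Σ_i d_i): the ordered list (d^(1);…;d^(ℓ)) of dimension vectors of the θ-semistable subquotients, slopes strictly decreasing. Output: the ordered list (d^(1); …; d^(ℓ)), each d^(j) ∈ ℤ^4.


Barcode: M ≅ I[1,1], I[1,3], I[2,2]^3, I[4,4]. HN layers by μ_θ (5 steps, strictly decreasing):
  μ^(1)=47; μ^(2)=39; μ^(3)=7; μ^(4)=-1; μ^(5)=-33

((1, 0, 0, 0); (0, 0, 1, 0); (1, 1, 0, 0); (0, 0, 0, 1); (0, 3, 0, 0))


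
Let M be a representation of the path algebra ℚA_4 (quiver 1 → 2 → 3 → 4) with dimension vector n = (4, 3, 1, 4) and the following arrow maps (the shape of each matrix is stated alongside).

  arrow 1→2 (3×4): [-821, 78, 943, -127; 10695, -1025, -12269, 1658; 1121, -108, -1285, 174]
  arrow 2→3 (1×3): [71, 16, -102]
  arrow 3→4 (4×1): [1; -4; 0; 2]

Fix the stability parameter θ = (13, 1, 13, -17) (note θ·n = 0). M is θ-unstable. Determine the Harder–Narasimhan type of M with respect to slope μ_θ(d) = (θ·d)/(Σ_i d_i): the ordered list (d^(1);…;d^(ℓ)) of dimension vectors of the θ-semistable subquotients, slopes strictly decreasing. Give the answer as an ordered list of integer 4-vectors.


Via rank(M_{q-1}∘⋯∘M_p): M ≅ I[1,1], I[1,2]^2, I[1,4], I[4,4]^3.
μ_θ-semistable layers: μ^(1)=13; μ^(2)=7; μ^(3)=5/2; μ^(4)=-17

((1, 0, 0, 0); (2, 2, 0, 0); (1, 1, 1, 1); (0, 0, 0, 3))


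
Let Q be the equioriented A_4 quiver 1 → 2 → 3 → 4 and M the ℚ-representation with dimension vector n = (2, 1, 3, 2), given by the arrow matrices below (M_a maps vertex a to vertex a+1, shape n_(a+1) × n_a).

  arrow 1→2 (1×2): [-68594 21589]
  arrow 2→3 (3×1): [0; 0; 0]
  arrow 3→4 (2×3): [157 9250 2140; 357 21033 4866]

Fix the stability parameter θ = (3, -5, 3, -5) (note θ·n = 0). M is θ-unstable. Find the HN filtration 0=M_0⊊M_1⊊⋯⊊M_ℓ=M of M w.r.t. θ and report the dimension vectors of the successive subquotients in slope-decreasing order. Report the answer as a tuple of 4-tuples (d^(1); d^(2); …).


Barcode: M ≅ I[1,1], I[1,2], I[3,3], I[3,4]^2. HN layers by μ_θ (2 steps, strictly decreasing):
  μ^(1)=3; μ^(2)=-1

((1, 0, 1, 0); (1, 1, 2, 2))


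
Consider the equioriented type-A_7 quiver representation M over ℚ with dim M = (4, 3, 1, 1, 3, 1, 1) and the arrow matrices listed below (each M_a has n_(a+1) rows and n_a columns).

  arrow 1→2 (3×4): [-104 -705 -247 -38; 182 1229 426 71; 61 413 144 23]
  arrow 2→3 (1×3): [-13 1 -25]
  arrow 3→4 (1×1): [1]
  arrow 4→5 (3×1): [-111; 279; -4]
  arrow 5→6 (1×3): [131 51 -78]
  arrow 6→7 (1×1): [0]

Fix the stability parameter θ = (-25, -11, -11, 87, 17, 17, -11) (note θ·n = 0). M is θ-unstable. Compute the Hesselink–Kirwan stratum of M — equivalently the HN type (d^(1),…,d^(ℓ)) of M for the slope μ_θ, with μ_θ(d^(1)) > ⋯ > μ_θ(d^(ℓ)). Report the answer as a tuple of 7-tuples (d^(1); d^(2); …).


Via rank(M_{q-1}∘⋯∘M_p): M ≅ I[1,1], I[1,2]^2, I[1,5], I[5,5], I[5,6], I[7,7].
μ_θ-semistable layers: μ^(1)=52; μ^(2)=17; μ^(3)=-11; μ^(4)=-25

((0, 0, 0, 1, 1, 0, 0); (0, 0, 0, 0, 2, 1, 0); (0, 3, 1, 0, 0, 0, 1); (4, 0, 0, 0, 0, 0, 0))


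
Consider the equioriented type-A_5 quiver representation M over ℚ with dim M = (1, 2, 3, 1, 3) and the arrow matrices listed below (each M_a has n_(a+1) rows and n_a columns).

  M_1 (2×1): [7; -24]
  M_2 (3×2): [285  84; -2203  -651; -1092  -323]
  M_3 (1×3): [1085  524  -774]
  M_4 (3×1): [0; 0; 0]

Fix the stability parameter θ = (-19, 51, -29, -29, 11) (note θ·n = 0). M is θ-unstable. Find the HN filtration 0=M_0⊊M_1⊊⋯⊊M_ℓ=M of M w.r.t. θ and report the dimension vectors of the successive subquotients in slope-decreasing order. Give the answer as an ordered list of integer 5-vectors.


Via rank(M_{q-1}∘⋯∘M_p): M ≅ I[1,4], I[2,3], I[3,3], I[5,5]^3.
μ_θ-semistable layers: μ^(1)=11; μ^(2)=-7/3; μ^(3)=-19; μ^(4)=-29

((0, 1, 1, 0, 3); (0, 1, 1, 1, 0); (1, 0, 0, 0, 0); (0, 0, 1, 0, 0))


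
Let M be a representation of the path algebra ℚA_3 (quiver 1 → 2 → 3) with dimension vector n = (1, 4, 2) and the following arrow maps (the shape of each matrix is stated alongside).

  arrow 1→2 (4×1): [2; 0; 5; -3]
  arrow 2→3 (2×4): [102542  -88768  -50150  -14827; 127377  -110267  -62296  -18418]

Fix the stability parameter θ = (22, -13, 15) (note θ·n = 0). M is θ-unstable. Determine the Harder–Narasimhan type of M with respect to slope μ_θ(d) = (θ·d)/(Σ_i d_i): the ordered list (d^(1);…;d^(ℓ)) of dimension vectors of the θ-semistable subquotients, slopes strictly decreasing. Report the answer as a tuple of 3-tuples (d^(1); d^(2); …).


Interval decomposition of M: I[1,3], I[2,2]^2, I[2,3].
HN type (ℓ=3): μ^(1)=15; μ^(2)=9/2; μ^(3)=-13

((0, 0, 2); (1, 1, 0); (0, 3, 0))


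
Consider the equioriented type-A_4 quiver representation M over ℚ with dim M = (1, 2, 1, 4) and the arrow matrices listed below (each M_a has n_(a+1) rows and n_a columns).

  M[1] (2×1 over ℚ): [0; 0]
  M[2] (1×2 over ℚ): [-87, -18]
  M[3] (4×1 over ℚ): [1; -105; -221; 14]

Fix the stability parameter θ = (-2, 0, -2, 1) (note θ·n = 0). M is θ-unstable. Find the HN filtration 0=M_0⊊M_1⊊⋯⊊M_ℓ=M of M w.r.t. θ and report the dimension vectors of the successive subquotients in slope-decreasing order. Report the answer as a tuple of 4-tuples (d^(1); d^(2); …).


Interval decomposition of M: I[1,1], I[2,2], I[2,4], I[4,4]^3.
HN type (ℓ=4): μ^(1)=1; μ^(2)=0; μ^(3)=-1; μ^(4)=-2

((0, 0, 0, 4); (0, 1, 0, 0); (0, 1, 1, 0); (1, 0, 0, 0))


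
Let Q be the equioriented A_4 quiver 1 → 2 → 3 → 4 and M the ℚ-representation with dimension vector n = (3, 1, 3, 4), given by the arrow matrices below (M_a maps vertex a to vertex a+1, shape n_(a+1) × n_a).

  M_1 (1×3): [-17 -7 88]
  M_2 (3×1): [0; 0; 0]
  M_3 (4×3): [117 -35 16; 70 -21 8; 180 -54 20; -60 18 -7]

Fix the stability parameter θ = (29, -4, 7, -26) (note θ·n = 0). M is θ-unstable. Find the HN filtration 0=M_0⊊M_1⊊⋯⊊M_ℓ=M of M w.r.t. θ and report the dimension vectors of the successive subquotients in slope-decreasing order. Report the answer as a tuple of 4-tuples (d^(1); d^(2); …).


Via rank(M_{q-1}∘⋯∘M_p): M ≅ I[1,1]^2, I[1,2], I[3,4]^3, I[4,4].
μ_θ-semistable layers: μ^(1)=29; μ^(2)=25/2; μ^(3)=-19/2; μ^(4)=-26

((2, 0, 0, 0); (1, 1, 0, 0); (0, 0, 3, 3); (0, 0, 0, 1))


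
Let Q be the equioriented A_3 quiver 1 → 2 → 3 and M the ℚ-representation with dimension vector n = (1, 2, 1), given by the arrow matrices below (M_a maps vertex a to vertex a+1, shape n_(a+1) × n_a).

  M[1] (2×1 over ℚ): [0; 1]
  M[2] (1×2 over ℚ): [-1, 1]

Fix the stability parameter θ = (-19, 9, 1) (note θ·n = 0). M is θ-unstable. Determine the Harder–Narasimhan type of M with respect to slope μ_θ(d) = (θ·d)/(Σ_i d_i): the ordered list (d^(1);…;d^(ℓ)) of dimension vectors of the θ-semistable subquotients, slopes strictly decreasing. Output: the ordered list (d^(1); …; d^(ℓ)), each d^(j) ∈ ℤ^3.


Barcode: M ≅ I[1,3], I[2,2]. HN layers by μ_θ (3 steps, strictly decreasing):
  μ^(1)=9; μ^(2)=5; μ^(3)=-19

((0, 1, 0); (0, 1, 1); (1, 0, 0))


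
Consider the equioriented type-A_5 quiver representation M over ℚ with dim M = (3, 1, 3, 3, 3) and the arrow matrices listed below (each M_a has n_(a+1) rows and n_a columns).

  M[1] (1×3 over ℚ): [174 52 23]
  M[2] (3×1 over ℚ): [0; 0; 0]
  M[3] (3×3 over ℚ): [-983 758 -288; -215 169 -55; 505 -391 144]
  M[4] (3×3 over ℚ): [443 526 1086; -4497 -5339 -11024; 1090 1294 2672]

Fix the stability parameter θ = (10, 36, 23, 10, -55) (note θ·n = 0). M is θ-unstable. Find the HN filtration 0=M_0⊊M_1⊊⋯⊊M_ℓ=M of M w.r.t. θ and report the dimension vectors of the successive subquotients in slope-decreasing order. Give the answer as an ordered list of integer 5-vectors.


Interval decomposition of M: I[1,1]^2, I[1,2], I[3,4], I[3,5]^2, I[5,5].
HN type (ℓ=5): μ^(1)=36; μ^(2)=33/2; μ^(3)=10; μ^(4)=-22/3; μ^(5)=-55

((0, 1, 0, 0, 0); (0, 0, 1, 1, 0); (3, 0, 0, 0, 0); (0, 0, 2, 2, 2); (0, 0, 0, 0, 1))


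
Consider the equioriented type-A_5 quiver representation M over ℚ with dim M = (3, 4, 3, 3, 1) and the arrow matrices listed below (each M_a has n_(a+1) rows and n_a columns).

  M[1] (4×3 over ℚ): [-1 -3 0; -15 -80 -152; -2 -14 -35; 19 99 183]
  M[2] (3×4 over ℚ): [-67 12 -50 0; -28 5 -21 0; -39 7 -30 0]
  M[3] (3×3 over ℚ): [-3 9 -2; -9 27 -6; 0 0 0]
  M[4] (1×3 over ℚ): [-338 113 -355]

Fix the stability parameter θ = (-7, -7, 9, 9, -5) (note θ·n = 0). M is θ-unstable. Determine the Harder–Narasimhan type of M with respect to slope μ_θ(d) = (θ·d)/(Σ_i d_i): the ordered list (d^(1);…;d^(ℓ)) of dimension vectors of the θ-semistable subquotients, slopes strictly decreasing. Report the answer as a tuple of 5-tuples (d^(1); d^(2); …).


Interval decomposition of M: I[1,3]^2, I[1,5], I[2,2], I[4,4]^2.
HN type (ℓ=3): μ^(1)=9; μ^(2)=13/3; μ^(3)=-7

((0, 0, 2, 2, 0); (0, 0, 1, 1, 1); (3, 4, 0, 0, 0))


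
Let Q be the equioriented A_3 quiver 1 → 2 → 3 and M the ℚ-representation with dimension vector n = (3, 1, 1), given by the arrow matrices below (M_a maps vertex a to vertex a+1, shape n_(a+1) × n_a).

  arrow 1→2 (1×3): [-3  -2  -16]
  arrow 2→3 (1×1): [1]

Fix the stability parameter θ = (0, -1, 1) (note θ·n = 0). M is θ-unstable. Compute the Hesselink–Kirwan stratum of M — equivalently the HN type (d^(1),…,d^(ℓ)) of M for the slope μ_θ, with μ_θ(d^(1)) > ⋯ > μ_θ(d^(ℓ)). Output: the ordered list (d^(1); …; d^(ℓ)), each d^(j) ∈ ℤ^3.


Interval decomposition of M: I[1,1]^2, I[1,3].
HN type (ℓ=3): μ^(1)=1; μ^(2)=0; μ^(3)=-1/2

((0, 0, 1); (2, 0, 0); (1, 1, 0))


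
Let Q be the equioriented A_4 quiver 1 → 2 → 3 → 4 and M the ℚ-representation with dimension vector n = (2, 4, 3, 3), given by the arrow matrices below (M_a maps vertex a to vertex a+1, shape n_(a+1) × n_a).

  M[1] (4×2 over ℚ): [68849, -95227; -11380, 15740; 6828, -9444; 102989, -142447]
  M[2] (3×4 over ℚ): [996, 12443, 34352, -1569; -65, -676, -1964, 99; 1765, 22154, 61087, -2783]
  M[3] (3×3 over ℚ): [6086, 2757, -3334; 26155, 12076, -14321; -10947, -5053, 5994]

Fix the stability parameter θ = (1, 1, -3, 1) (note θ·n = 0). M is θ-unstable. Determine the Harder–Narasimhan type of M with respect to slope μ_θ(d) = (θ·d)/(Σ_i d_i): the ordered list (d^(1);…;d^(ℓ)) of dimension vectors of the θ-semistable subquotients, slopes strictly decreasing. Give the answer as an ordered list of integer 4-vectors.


Interval decomposition of M: I[1,1], I[1,4], I[2,2], I[2,4]^2.
HN type (ℓ=3): μ^(1)=1; μ^(2)=-1/3; μ^(3)=-1

((1, 1, 0, 3); (1, 1, 1, 0); (0, 2, 2, 0))


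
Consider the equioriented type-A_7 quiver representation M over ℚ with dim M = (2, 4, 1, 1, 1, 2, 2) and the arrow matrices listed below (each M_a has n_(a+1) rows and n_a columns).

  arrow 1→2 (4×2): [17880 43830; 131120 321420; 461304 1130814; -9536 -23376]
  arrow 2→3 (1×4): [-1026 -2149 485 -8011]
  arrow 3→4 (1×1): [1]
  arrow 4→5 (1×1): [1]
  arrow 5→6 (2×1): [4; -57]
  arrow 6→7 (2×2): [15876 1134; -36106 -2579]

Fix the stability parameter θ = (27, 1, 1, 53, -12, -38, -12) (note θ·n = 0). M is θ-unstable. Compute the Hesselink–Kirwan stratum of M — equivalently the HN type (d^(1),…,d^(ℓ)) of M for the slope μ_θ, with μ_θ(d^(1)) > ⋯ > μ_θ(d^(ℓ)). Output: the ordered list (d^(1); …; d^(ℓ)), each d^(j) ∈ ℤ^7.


Interval decomposition of M: I[1,1], I[1,7], I[2,2]^3, I[6,6], I[7,7].
HN type (ℓ=5): μ^(1)=27; μ^(2)=20/7; μ^(3)=1; μ^(4)=-12; μ^(5)=-38

((1, 0, 0, 0, 0, 0, 0); (1, 1, 1, 1, 1, 1, 1); (0, 3, 0, 0, 0, 0, 0); (0, 0, 0, 0, 0, 0, 1); (0, 0, 0, 0, 0, 1, 0))


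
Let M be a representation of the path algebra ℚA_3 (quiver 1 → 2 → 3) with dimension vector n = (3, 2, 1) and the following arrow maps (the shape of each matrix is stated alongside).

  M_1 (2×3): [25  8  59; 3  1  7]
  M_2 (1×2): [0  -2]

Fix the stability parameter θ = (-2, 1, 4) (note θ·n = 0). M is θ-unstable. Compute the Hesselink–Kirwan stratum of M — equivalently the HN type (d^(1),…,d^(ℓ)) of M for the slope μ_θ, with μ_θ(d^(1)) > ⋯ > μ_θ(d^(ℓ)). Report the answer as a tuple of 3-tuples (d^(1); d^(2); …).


Via rank(M_{q-1}∘⋯∘M_p): M ≅ I[1,1], I[1,2], I[1,3].
μ_θ-semistable layers: μ^(1)=4; μ^(2)=1; μ^(3)=-2

((0, 0, 1); (0, 2, 0); (3, 0, 0))


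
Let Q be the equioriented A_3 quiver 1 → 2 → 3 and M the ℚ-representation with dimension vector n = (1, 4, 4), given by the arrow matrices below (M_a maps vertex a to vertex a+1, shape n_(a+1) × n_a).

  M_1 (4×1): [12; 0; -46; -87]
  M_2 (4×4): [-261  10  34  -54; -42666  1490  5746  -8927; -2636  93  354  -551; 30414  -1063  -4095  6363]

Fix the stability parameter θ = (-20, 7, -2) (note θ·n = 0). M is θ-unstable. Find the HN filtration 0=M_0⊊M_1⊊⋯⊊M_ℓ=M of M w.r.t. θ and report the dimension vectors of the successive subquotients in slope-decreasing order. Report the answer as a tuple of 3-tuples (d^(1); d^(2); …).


Interval decomposition of M: I[1,3], I[2,3]^3.
HN type (ℓ=2): μ^(1)=5/2; μ^(2)=-20

((0, 4, 4); (1, 0, 0))


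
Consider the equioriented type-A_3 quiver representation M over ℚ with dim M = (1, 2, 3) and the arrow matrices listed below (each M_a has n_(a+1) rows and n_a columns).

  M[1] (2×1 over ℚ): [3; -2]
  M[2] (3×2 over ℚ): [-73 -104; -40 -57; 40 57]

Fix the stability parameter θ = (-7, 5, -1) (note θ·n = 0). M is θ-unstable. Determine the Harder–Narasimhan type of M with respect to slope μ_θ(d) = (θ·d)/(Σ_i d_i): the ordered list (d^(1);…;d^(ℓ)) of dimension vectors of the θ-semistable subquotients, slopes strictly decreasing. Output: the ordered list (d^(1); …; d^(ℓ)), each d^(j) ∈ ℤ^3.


Via rank(M_{q-1}∘⋯∘M_p): M ≅ I[1,3], I[2,3], I[3,3].
μ_θ-semistable layers: μ^(1)=2; μ^(2)=-1; μ^(3)=-7

((0, 2, 2); (0, 0, 1); (1, 0, 0))


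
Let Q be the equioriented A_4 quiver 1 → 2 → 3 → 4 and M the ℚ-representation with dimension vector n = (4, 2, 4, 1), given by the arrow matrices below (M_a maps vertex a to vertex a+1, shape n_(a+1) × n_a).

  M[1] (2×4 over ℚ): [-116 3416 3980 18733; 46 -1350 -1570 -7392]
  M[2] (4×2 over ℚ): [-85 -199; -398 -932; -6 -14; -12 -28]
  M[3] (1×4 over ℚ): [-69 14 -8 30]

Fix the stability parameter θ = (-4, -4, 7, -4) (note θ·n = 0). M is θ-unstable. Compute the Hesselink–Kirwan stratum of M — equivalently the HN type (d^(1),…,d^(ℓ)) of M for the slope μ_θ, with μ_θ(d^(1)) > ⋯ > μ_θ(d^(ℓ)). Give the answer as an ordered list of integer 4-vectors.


Barcode: M ≅ I[1,1]^2, I[1,3], I[1,4], I[3,3]^2. HN layers by μ_θ (3 steps, strictly decreasing):
  μ^(1)=7; μ^(2)=3/2; μ^(3)=-4

((0, 0, 3, 0); (0, 0, 1, 1); (4, 2, 0, 0))


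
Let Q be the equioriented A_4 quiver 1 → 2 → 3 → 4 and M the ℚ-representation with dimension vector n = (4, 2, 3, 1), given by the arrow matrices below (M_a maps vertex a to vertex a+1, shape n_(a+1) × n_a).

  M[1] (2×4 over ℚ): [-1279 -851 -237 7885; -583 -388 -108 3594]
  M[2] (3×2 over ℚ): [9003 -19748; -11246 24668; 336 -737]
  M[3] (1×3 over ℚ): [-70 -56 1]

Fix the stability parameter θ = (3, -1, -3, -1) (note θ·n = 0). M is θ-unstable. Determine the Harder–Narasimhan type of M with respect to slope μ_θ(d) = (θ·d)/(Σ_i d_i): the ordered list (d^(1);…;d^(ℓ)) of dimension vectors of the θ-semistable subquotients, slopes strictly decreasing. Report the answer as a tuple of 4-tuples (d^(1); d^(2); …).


Interval decomposition of M: I[1,1]^2, I[1,3], I[1,4], I[3,3].
HN type (ℓ=4): μ^(1)=3; μ^(2)=-1/3; μ^(3)=-1/2; μ^(4)=-3

((2, 0, 0, 0); (1, 1, 1, 0); (1, 1, 1, 1); (0, 0, 1, 0))


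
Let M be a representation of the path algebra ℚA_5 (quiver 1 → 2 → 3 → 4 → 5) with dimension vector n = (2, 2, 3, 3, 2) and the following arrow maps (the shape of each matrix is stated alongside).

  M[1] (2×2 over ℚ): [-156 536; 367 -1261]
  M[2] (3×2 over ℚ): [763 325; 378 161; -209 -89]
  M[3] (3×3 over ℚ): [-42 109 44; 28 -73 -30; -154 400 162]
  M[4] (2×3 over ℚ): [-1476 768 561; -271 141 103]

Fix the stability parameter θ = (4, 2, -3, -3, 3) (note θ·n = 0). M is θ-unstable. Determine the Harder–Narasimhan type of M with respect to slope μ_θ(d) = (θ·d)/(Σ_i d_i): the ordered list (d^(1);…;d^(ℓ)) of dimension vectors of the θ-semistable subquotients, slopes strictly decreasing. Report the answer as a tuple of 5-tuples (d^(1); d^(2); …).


Barcode: M ≅ I[1,3], I[1,4], I[3,5], I[4,5]. HN layers by μ_θ (4 steps, strictly decreasing):
  μ^(1)=3; μ^(2)=1; μ^(3)=0; μ^(4)=-3

((0, 0, 0, 0, 2); (1, 1, 1, 0, 0); (1, 1, 1, 1, 0); (0, 0, 1, 2, 0))


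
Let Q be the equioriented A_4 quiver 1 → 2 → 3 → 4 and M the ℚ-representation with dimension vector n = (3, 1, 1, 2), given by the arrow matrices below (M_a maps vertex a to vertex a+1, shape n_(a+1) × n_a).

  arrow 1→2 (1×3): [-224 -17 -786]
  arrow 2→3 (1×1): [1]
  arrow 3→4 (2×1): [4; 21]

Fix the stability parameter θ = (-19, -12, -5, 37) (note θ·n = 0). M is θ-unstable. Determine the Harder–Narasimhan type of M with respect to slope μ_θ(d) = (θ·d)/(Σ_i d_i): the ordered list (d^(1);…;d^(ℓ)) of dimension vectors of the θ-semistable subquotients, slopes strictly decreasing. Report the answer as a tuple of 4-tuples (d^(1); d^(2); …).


Barcode: M ≅ I[1,1]^2, I[1,4], I[4,4]. HN layers by μ_θ (4 steps, strictly decreasing):
  μ^(1)=37; μ^(2)=-5; μ^(3)=-12; μ^(4)=-19

((0, 0, 0, 2); (0, 0, 1, 0); (0, 1, 0, 0); (3, 0, 0, 0))


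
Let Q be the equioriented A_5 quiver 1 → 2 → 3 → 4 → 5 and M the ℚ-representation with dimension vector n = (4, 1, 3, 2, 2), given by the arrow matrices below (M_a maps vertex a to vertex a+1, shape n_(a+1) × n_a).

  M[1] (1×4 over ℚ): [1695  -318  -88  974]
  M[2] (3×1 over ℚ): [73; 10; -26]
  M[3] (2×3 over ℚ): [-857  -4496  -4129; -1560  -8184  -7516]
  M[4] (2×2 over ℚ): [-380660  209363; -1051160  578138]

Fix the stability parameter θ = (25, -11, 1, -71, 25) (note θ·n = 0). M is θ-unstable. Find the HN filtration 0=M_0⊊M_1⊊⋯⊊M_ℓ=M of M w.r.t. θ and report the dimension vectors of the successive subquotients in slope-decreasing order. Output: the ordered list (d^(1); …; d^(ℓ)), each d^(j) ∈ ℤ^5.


Barcode: M ≅ I[1,1]^3, I[1,5], I[3,3], I[3,4], I[5,5]. HN layers by μ_θ (4 steps, strictly decreasing):
  μ^(1)=25; μ^(2)=1; μ^(3)=-14; μ^(4)=-35

((3, 0, 0, 0, 2); (0, 0, 1, 0, 0); (1, 1, 1, 1, 0); (0, 0, 1, 1, 0))


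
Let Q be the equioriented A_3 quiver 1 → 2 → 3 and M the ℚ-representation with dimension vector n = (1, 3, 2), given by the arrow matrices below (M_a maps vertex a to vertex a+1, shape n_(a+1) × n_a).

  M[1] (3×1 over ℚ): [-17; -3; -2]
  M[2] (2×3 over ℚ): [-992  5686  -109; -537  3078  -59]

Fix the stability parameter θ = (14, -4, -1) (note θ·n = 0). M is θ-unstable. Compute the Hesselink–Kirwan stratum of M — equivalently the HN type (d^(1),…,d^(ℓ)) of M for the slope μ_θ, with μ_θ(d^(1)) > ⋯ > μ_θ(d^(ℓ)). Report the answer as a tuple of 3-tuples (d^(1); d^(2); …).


Barcode: M ≅ I[1,3], I[2,2], I[2,3]. HN layers by μ_θ (3 steps, strictly decreasing):
  μ^(1)=3; μ^(2)=-1; μ^(3)=-4

((1, 1, 1); (0, 0, 1); (0, 2, 0))


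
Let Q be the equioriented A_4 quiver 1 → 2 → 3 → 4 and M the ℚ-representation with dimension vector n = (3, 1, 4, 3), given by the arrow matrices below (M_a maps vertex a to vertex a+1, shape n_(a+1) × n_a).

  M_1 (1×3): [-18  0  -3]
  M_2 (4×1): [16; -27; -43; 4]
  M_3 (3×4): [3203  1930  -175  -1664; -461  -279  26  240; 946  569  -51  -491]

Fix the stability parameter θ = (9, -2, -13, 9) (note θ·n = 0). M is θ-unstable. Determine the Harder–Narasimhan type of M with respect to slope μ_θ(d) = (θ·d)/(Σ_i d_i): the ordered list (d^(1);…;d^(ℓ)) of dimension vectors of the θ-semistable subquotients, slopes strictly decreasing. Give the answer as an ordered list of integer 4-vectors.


Via rank(M_{q-1}∘⋯∘M_p): M ≅ I[1,1]^2, I[1,4], I[3,3], I[3,4]^2.
μ_θ-semistable layers: μ^(1)=9; μ^(2)=-2; μ^(3)=-13

((2, 0, 0, 3); (1, 1, 1, 0); (0, 0, 3, 0))


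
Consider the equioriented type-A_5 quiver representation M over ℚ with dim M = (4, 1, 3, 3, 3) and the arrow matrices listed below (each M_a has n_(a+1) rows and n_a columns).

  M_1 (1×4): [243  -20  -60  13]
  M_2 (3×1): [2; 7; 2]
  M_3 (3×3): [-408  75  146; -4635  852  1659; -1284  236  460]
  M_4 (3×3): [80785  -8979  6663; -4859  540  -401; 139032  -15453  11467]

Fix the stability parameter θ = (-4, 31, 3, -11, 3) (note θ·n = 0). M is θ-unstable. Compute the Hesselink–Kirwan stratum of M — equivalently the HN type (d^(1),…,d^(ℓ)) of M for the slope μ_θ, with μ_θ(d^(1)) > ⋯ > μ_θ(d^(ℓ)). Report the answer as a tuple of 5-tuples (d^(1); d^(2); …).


Interval decomposition of M: I[1,1]^3, I[1,5], I[3,3], I[3,5], I[4,5].
HN type (ℓ=4): μ^(1)=13/2; μ^(2)=3; μ^(3)=-4; μ^(4)=-11

((0, 1, 1, 1, 1); (0, 0, 1, 0, 2); (4, 0, 1, 1, 0); (0, 0, 0, 1, 0))


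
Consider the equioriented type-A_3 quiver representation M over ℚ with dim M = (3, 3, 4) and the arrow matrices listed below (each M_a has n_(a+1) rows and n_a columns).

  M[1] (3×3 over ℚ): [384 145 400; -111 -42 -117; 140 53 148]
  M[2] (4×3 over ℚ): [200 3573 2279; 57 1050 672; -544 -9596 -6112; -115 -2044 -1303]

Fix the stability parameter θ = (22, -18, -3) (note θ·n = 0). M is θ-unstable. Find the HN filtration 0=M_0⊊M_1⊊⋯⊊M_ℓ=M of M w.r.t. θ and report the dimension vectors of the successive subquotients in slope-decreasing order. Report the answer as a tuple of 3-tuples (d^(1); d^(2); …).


Via rank(M_{q-1}∘⋯∘M_p): M ≅ I[1,1], I[1,3]^2, I[2,3], I[3,3].
μ_θ-semistable layers: μ^(1)=22; μ^(2)=1/3; μ^(3)=-3; μ^(4)=-18

((1, 0, 0); (2, 2, 2); (0, 0, 2); (0, 1, 0))


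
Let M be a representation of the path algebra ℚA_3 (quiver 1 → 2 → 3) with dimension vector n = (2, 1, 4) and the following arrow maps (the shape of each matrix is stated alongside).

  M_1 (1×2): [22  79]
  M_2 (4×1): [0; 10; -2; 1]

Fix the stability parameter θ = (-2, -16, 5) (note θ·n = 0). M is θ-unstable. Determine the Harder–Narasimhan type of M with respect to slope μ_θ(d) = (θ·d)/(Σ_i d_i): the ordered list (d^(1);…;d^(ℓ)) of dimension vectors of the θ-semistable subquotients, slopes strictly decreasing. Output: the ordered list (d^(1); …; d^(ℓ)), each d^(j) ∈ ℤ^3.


Interval decomposition of M: I[1,1], I[1,3], I[3,3]^3.
HN type (ℓ=3): μ^(1)=5; μ^(2)=-2; μ^(3)=-9

((0, 0, 4); (1, 0, 0); (1, 1, 0))
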